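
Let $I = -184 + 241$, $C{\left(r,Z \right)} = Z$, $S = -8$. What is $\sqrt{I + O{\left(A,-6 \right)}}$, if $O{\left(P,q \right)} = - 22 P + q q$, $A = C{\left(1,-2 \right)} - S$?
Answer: $i \sqrt{39} \approx 6.245 i$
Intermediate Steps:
$A = 6$ ($A = -2 - -8 = -2 + 8 = 6$)
$O{\left(P,q \right)} = q^{2} - 22 P$ ($O{\left(P,q \right)} = - 22 P + q^{2} = q^{2} - 22 P$)
$I = 57$
$\sqrt{I + O{\left(A,-6 \right)}} = \sqrt{57 + \left(\left(-6\right)^{2} - 132\right)} = \sqrt{57 + \left(36 - 132\right)} = \sqrt{57 - 96} = \sqrt{-39} = i \sqrt{39}$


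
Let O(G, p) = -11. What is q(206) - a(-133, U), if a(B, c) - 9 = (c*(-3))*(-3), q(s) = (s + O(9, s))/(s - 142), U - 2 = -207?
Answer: 117699/64 ≈ 1839.0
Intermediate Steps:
U = -205 (U = 2 - 207 = -205)
q(s) = (-11 + s)/(-142 + s) (q(s) = (s - 11)/(s - 142) = (-11 + s)/(-142 + s))
a(B, c) = 9 + 9*c (a(B, c) = 9 + (c*(-3))*(-3) = 9 - 3*c*(-3) = 9 + 9*c)
q(206) - a(-133, U) = (-11 + 206)/(-142 + 206) - (9 + 9*(-205)) = 195/64 - (9 - 1845) = (1/64)*195 - 1*(-1836) = 195/64 + 1836 = 117699/64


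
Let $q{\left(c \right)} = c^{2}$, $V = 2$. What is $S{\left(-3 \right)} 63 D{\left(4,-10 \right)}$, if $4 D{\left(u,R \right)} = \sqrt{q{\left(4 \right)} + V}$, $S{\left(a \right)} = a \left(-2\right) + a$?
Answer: $\frac{567 \sqrt{2}}{4} \approx 200.46$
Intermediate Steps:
$S{\left(a \right)} = - a$ ($S{\left(a \right)} = - 2 a + a = - a$)
$D{\left(u,R \right)} = \frac{3 \sqrt{2}}{4}$ ($D{\left(u,R \right)} = \frac{\sqrt{4^{2} + 2}}{4} = \frac{\sqrt{16 + 2}}{4} = \frac{\sqrt{18}}{4} = \frac{3 \sqrt{2}}{4}$)
$S{\left(-3 \right)} 63 D{\left(4,-10 \right)} = \left(-1\right) \left(-3\right) 63 \frac{3 \sqrt{2}}{4} = 3 \cdot 63 \frac{3 \sqrt{2}}{4} = 189 \frac{3 \sqrt{2}}{4} = \frac{567 \sqrt{2}}{4}$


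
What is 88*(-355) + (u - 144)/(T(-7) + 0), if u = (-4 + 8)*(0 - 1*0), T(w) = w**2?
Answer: -1530904/49 ≈ -31243.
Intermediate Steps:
u = 0 (u = 4*(0 + 0) = 4*0 = 0)
88*(-355) + (u - 144)/(T(-7) + 0) = 88*(-355) + (0 - 144)/((-7)**2 + 0) = -31240 - 144/(49 + 0) = -31240 - 144/49 = -1530904/49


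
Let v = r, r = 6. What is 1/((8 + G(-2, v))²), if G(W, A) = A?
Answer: 1/196 ≈ 0.0051020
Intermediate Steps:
v = 6
1/((8 + G(-2, v))²) = 1/((8 + 6)²) = 1/(14²) = 1/196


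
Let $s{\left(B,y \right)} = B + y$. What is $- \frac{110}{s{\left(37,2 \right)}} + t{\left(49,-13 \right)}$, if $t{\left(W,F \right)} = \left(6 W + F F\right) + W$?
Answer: $\frac{19858}{39} \approx 509.18$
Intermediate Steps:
$t{\left(W,F \right)} = F^{2} + 7 W$ ($t{\left(W,F \right)} = \left(6 W + F^{2}\right) + W = \left(F^{2} + 6 W\right) + W = F^{2} + 7 W$)
$- \frac{110}{s{\left(37,2 \right)}} + t{\left(49,-13 \right)} = - \frac{110}{37 + 2} + \left(\left(-13\right)^{2} + 7 \cdot 49\right) = - \frac{110}{39} + \left(169 + 343\right) = \left(-110\right) \frac{1}{39} + 512 = - \frac{110}{39} + 512 = \frac{19858}{39}$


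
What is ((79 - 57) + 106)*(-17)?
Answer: -2176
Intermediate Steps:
((79 - 57) + 106)*(-17) = (22 + 106)*(-17) = 128*(-17) = -2176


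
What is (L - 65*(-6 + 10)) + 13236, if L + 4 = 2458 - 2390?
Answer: 13040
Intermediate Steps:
L = 64 (L = -4 + (2458 - 2390) = -4 + 68 = 64)
(L - 65*(-6 + 10)) + 13236 = (64 - 65*(-6 + 10)) + 13236 = (64 - 65*4) + 13236 = (64 - 260) + 13236 = -196 + 13236 = 13040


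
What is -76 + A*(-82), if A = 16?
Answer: -1388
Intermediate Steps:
-76 + A*(-82) = -76 + 16*(-82) = -76 - 1312 = -1388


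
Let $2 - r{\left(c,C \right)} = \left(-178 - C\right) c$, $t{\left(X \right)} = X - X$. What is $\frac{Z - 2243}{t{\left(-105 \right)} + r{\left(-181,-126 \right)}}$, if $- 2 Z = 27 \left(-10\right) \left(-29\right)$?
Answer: $\frac{3079}{4705} \approx 0.65441$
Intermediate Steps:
$t{\left(X \right)} = 0$
$r{\left(c,C \right)} = 2 - c \left(-178 - C\right)$ ($r{\left(c,C \right)} = 2 - \left(-178 - C\right) c = 2 - c \left(-178 - C\right)$)
$Z = -3915$ ($Z = - \frac{27 \left(-10\right) \left(-29\right)}{2} = - \frac{\left(-270\right) \left(-29\right)}{2} = \left(- \frac{1}{2}\right) 7830 = -3915$)
$\frac{Z - 2243}{t{\left(-105 \right)} + r{\left(-181,-126 \right)}} = \frac{-3915 - 2243}{0 + \left(2 + 178 \left(-181\right) - -22806\right)} = - \frac{6158}{0 + \left(2 - 32218 + 22806\right)} = - \frac{6158}{0 - 9410} = - \frac{6158}{-9410} = \left(-6158\right) \left(- \frac{1}{9410}\right) = \frac{3079}{4705}$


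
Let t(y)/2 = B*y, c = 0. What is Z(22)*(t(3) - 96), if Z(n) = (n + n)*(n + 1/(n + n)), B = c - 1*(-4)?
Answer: -69768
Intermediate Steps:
B = 4 (B = 0 - 1*(-4) = 0 + 4 = 4)
Z(n) = 2*n*(n + 1/(2*n)) (Z(n) = (2*n)*(n + 1/(2*n)) = 2*n*(n + 1/(2*n)))
t(y) = 8*y (t(y) = 2*(4*y) = 8*y)
Z(22)*(t(3) - 96) = (1 + 2*22**2)*(8*3 - 96) = (1 + 2*484)*(24 - 96) = (1 + 968)*(-72) = 969*(-72) = -69768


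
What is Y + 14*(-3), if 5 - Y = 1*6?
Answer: -43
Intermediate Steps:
Y = -1 (Y = 5 - 6 = -1)
Y + 14*(-3) = -1 + 14*(-3) = -1 - 42 = -43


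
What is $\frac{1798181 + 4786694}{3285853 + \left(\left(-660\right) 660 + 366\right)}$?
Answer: $\frac{6584875}{2850619} \approx 2.31$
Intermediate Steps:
$\frac{1798181 + 4786694}{3285853 + \left(\left(-660\right) 660 + 366\right)} = \frac{6584875}{3285853 + \left(-435600 + 366\right)} = \frac{6584875}{3285853 - 435234} = \frac{6584875}{2850619}$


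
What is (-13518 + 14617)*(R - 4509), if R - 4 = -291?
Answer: -5270804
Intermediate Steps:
R = -287 (R = 4 - 291 = -287)
(-13518 + 14617)*(R - 4509) = (-13518 + 14617)*(-287 - 4509) = 1099*(-4796) = -5270804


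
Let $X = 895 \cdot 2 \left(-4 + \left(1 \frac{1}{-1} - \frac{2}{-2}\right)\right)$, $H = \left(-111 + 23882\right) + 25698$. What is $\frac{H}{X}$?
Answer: $- \frac{49469}{7160} \approx -6.9091$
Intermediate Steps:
$H = 49469$ ($H = 23771 + 25698 = 49469$)
$X = -7160$ ($X = 895 \cdot 2 \left(-4 + \left(1 \left(-1\right) - -1\right)\right) = 895 \cdot 2 \left(-4 + \left(-1 + 1\right)\right) = 895 \cdot 2 \left(-4 + 0\right) = 895 \cdot 2 \left(-4\right) = 895 \left(-8\right) = -7160$)
$\frac{H}{X} = \frac{49469}{-7160} = 49469 \left(- \frac{1}{7160}\right) = - \frac{49469}{7160}$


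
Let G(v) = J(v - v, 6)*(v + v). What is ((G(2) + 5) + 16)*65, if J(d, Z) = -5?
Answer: 65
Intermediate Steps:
G(v) = -10*v (G(v) = -5*(v + v) = -10*v)
((G(2) + 5) + 16)*65 = ((-10*2 + 5) + 16)*65 = ((-20 + 5) + 16)*65 = (-15 + 16)*65 = 1*65 = 65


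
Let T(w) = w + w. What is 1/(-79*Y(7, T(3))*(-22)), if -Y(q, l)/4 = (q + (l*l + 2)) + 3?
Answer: -1/333696 ≈ -2.9967e-6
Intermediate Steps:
T(w) = 2*w
Y(q, l) = -20 - 4*q - 4*l**2 (Y(q, l) = -4*((q + (l*l + 2)) + 3) = -4*((q + (l**2 + 2)) + 3) = -4*((q + (2 + l**2)) + 3) = -4*((2 + q + l**2) + 3) = -4*(5 + q + l**2) = -20 - 4*q - 4*l**2)
1/(-79*Y(7, T(3))*(-22)) = 1/(-79*(-20 - 4*7 - 4*(2*3)**2)*(-22)) = 1/(-79*(-20 - 28 - 4*6**2)*(-22)) = 1/(-79*(-20 - 28 - 4*36)*(-22)) = 1/(-79*(-20 - 28 - 144)*(-22)) = 1/(-79*(-192)*(-22)) = 1/(15168*(-22)) = 1/(-333696) = -1/333696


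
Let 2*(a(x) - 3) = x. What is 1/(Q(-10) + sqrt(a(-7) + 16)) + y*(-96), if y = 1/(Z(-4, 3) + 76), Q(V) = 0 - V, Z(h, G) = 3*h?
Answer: -467/338 - sqrt(62)/169 ≈ -1.4282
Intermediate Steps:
Q(V) = -V
y = 1/64 (y = 1/(3*(-4) + 76) = 1/(-12 + 76) = 1/64 ≈ 0.015625)
a(x) = 3 + x/2
1/(Q(-10) + sqrt(a(-7) + 16)) + y*(-96) = 1/(-1*(-10) + sqrt((3 + (1/2)*(-7)) + 16)) + (1/64)*(-96) = 1/(10 + sqrt((3 - 7/2) + 16)) - 3/2 = 1/(10 + sqrt(-1/2 + 16)) - 3/2 = 1/(10 + sqrt(31/2)) - 3/2 = 1/(10 + sqrt(62)/2) - 3/2 = -3/2 + 1/(10 + sqrt(62)/2)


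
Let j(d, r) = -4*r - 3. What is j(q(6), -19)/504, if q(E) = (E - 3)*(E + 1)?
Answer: 73/504 ≈ 0.14484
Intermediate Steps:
q(E) = (1 + E)*(-3 + E) (q(E) = (-3 + E)*(1 + E) = (1 + E)*(-3 + E))
j(d, r) = -3 - 4*r
j(q(6), -19)/504 = (-3 - 4*(-19))/504 = (-3 + 76)*(1/504) = 73*(1/504) = 73/504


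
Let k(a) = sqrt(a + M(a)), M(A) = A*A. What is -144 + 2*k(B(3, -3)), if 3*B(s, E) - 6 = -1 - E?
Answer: -144 + 4*sqrt(22)/3 ≈ -137.75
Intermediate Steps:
M(A) = A**2
B(s, E) = 5/3 - E/3 (B(s, E) = 2 + (-1 - E)/3 = 2 + (-1/3 - E/3) = 5/3 - E/3)
k(a) = sqrt(a + a**2)
-144 + 2*k(B(3, -3)) = -144 + 2*sqrt((5/3 - 1/3*(-3))*(1 + (5/3 - 1/3*(-3)))) = -144 + 2*sqrt((5/3 + 1)*(1 + (5/3 + 1))) = -144 + 2*sqrt(8*(1 + 8/3)/3) = -144 + 2*sqrt((8/3)*(11/3)) = -144 + 2*sqrt(88/9) = -144 + 2*(2*sqrt(22)/3) = -144 + 4*sqrt(22)/3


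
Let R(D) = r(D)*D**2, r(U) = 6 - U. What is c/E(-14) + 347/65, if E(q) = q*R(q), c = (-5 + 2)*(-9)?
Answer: 3808321/713440 ≈ 5.3380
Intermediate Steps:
c = 27 (c = -3*(-9) = 27)
R(D) = D**2*(6 - D) (R(D) = (6 - D)*D**2 = D**2*(6 - D))
E(q) = q**3*(6 - q) (E(q) = q*(q**2*(6 - q)) = q**3*(6 - q))
c/E(-14) + 347/65 = 27/(((-14)**3*(6 - 1*(-14)))) + 347/65 = 27/((-2744*(6 + 14))) + 347*(1/65) = 27/((-2744*20)) + 347/65 = 27/(-54880) + 347/65 = 27*(-1/54880) + 347/65 = -27/54880 + 347/65 = 3808321/713440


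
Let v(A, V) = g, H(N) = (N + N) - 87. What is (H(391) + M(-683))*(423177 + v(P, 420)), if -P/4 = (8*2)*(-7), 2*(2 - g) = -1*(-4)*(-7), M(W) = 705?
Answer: 592470200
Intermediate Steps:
g = 16 (g = 2 - (-1*(-4))*(-7)/2 = 2 - 2*(-7) = 2 - ½*(-28) = 2 + 14 = 16)
P = 448 (P = -4*8*2*(-7) = -64*(-7) = -4*(-112) = 448)
H(N) = -87 + 2*N (H(N) = 2*N - 87 = -87 + 2*N)
v(A, V) = 16
(H(391) + M(-683))*(423177 + v(P, 420)) = ((-87 + 2*391) + 705)*(423177 + 16) = ((-87 + 782) + 705)*423193 = (695 + 705)*423193 = 1400*423193 = 592470200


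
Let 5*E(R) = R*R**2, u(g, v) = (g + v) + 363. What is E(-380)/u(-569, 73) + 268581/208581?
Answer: 40159421889/486689 ≈ 82516.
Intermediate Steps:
u(g, v) = 363 + g + v
E(R) = R**3/5 (E(R) = (R*R**2)/5 = R**3/5)
E(-380)/u(-569, 73) + 268581/208581 = ((1/5)*(-380)**3)/(363 - 569 + 73) + 268581/208581 = ((1/5)*(-54872000))/(-133) + 268581*(1/208581) = -10974400*(-1/133) + 89527/69527 = 577600/7 + 89527/69527 = 40159421889/486689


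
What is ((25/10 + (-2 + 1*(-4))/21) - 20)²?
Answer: 62001/196 ≈ 316.33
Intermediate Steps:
((25/10 + (-2 + 1*(-4))/21) - 20)² = ((25*(⅒) + (-2 - 4)*(1/21)) - 20)² = ((5/2 - 6*1/21) - 20)² = ((5/2 - 2/7) - 20)² = (31/14 - 20)² = (-249/14)² = 62001/196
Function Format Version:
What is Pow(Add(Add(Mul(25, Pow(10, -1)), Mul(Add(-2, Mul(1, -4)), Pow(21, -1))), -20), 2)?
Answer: Rational(62001, 196) ≈ 316.33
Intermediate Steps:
Pow(Add(Add(Mul(25, Pow(10, -1)), Mul(Add(-2, Mul(1, -4)), Pow(21, -1))), -20), 2) = Pow(Add(Add(Mul(25, Rational(1, 10)), Mul(Add(-2, -4), Rational(1, 21))), -20), 2) = Pow(Add(Add(Rational(5, 2), Mul(-6, Rational(1, 21))), -20), 2) = Pow(Add(Add(Rational(5, 2), Rational(-2, 7)), -20), 2) = Pow(Add(Rational(31, 14), -20), 2) = Pow(Rational(-249, 14), 2) = Rational(62001, 196)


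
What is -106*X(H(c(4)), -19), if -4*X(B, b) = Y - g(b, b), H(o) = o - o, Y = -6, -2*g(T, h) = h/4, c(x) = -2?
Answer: -3551/16 ≈ -221.94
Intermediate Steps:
g(T, h) = -h/8 (g(T, h) = -h/(2*4) = -h/8)
H(o) = 0
X(B, b) = 3/2 - b/32 (X(B, b) = -(-6 - (-1)*b/8)/4 = -(-6 + b/8)/4 = 3/2 - b/32)
-106*X(H(c(4)), -19) = -106*(3/2 - 1/32*(-19)) = -106*(3/2 + 19/32) = -106*67/32 = -3551/16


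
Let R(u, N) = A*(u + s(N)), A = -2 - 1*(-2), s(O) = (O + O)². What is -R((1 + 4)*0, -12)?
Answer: 0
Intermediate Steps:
s(O) = 4*O² (s(O) = (2*O)² = 4*O²)
A = 0 (A = -2 + 2 = 0)
R(u, N) = 0 (R(u, N) = 0*(u + 4*N²) = 0)
-R((1 + 4)*0, -12) = -1*0 = 0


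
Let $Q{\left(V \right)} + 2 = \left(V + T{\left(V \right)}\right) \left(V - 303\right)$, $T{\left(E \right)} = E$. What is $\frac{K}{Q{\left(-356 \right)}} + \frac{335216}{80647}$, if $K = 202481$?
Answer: $\frac{604929769}{131846886} \approx 4.5881$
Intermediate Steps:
$Q{\left(V \right)} = -2 + 2 V \left(-303 + V\right)$ ($Q{\left(V \right)} = -2 + \left(V + V\right) \left(V - 303\right) = -2 + 2 V \left(-303 + V\right)$)
$\frac{K}{Q{\left(-356 \right)}} + \frac{335216}{80647} = \frac{202481}{-2 - -215736 + 2 \left(-356\right)^{2}} + \frac{335216}{80647} = \frac{202481}{-2 + 215736 + 2 \cdot 126736} + 335216 \cdot \frac{1}{80647} = \frac{202481}{-2 + 215736 + 253472} + \frac{1168}{281} = \frac{202481}{469206} + \frac{1168}{281} = \frac{604929769}{131846886}$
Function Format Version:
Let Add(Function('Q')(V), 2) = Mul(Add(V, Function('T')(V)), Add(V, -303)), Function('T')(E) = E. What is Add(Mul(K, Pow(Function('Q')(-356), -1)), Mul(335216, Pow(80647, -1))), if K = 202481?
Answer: Rational(604929769, 131846886) ≈ 4.5881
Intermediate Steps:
Function('Q')(V) = Add(-2, Mul(2, V, Add(-303, V))) (Function('Q')(V) = Add(-2, Mul(Add(V, V), Add(V, -303))) = Add(-2, Mul(Mul(2, V), Add(-303, V))) = Add(-2, Mul(2, V, Add(-303, V))))
Add(Mul(K, Pow(Function('Q')(-356), -1)), Mul(335216, Pow(80647, -1))) = Add(Mul(202481, Pow(Add(-2, Mul(-606, -356), Mul(2, Pow(-356, 2))), -1)), Mul(335216, Pow(80647, -1))) = Add(Mul(202481, Pow(Add(-2, 215736, Mul(2, 126736)), -1)), Mul(335216, Rational(1, 80647))) = Add(Mul(202481, Pow(Add(-2, 215736, 253472), -1)), Rational(1168, 281)) = Add(Mul(202481, Pow(469206, -1)), Rational(1168, 281)) = Add(Mul(202481, Rational(1, 469206)), Rational(1168, 281)) = Add(Rational(202481, 469206), Rational(1168, 281)) = Rational(604929769, 131846886)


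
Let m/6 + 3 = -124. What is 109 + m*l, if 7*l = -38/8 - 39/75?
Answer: 238937/350 ≈ 682.68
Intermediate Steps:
m = -762 (m = -18 + 6*(-124) = -18 - 744 = -762)
l = -527/700 (l = (-38/8 - 39/75)/7 = (-38*1/8 - 39*1/75)/7 = (-19/4 - 13/25)/7 = (1/7)*(-527/100) = -527/700 ≈ -0.75286)
109 + m*l = 109 - 762*(-527/700) = 109 + 200787/350 = 238937/350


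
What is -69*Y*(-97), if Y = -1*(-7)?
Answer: 46851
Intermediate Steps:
Y = 7
-69*Y*(-97) = -69*7*(-97) = -483*(-97) = 46851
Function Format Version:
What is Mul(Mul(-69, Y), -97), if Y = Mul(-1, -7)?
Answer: 46851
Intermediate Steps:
Y = 7
Mul(Mul(-69, Y), -97) = Mul(Mul(-69, 7), -97) = Mul(-483, -97) = 46851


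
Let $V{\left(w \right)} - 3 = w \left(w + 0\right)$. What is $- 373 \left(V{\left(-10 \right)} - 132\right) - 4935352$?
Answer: $-4924535$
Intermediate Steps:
$V{\left(w \right)} = 3 + w^{2}$ ($V{\left(w \right)} = 3 + w \left(w + 0\right) = 3 + w w = 3 + w^{2}$)
$- 373 \left(V{\left(-10 \right)} - 132\right) - 4935352 = - 373 \left(\left(3 + \left(-10\right)^{2}\right) - 132\right) - 4935352 = - 373 \left(\left(3 + 100\right) - 132\right) - 4935352 = - 373 \left(103 - 132\right) - 4935352 = \left(-373\right) \left(-29\right) - 4935352 = 10817 - 4935352 = -4924535$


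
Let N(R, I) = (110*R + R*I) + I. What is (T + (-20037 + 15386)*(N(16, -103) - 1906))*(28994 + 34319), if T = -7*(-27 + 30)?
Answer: 558605913838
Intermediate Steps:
T = -21 (T = -7*3 = -21)
N(R, I) = I + 110*R + I*R (N(R, I) = (110*R + I*R) + I = I + 110*R + I*R)
(T + (-20037 + 15386)*(N(16, -103) - 1906))*(28994 + 34319) = (-21 + (-20037 + 15386)*((-103 + 110*16 - 103*16) - 1906))*(28994 + 34319) = (-21 - 4651*((-103 + 1760 - 1648) - 1906))*63313 = (-21 - 4651*(9 - 1906))*63313 = (-21 - 4651*(-1897))*63313 = (-21 + 8822947)*63313 = 8822926*63313 = 558605913838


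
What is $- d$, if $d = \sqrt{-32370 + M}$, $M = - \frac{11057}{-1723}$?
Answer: $- \frac{i \sqrt{96078706519}}{1723} \approx - 179.9 i$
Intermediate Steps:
$M = \frac{11057}{1723}$ ($M = \left(-11057\right) \left(- \frac{1}{1723}\right) = \frac{11057}{1723} \approx 6.4173$)
$d = \frac{i \sqrt{96078706519}}{1723}$ ($d = \sqrt{-32370 + \frac{11057}{1723}} = \sqrt{- \frac{55762453}{1723}} = \frac{i \sqrt{96078706519}}{1723} \approx 179.9 i$)
$- d = - \frac{i \sqrt{96078706519}}{1723}$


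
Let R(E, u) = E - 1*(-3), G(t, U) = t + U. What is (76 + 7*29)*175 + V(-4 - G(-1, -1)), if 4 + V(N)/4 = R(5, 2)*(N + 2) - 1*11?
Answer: 48765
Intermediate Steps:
G(t, U) = U + t
R(E, u) = 3 + E (R(E, u) = E + 3 = 3 + E)
V(N) = 4 + 32*N (V(N) = -16 + 4*((3 + 5)*(N + 2) - 1*11) = -16 + 4*(8*(2 + N) - 11) = -16 + 4*((16 + 8*N) - 11) = -16 + 4*(5 + 8*N) = -16 + (20 + 32*N) = 4 + 32*N)
(76 + 7*29)*175 + V(-4 - G(-1, -1)) = (76 + 7*29)*175 + (4 + 32*(-4 - (-1 - 1))) = (76 + 203)*175 + (4 + 32*(-4 - 1*(-2))) = 279*175 + (4 + 32*(-4 + 2)) = 48825 + (4 + 32*(-2)) = 48825 + (4 - 64) = 48825 - 60 = 48765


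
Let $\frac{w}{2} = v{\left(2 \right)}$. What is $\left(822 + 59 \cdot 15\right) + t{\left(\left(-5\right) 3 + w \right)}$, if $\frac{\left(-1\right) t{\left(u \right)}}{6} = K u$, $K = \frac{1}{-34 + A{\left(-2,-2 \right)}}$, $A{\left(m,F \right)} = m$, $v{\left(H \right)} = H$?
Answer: $\frac{10231}{6} \approx 1705.2$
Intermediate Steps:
$w = 4$ ($w = 2 \cdot 2 = 4$)
$K = - \frac{1}{36}$ ($K = \frac{1}{-34 - 2} = \frac{1}{-36} = - \frac{1}{36} \approx -0.027778$)
$t{\left(u \right)} = \frac{u}{6}$ ($t{\left(u \right)} = - 6 \left(- \frac{u}{36}\right) = \frac{u}{6}$)
$\left(822 + 59 \cdot 15\right) + t{\left(\left(-5\right) 3 + w \right)} = \left(822 + 59 \cdot 15\right) + \frac{\left(-5\right) 3 + 4}{6} = \left(822 + 885\right) + \frac{-15 + 4}{6} = 1707 + \frac{1}{6} \left(-11\right) = 1707 - \frac{11}{6} = \frac{10231}{6}$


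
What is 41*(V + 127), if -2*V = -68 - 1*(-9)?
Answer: 12833/2 ≈ 6416.5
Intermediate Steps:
V = 59/2 (V = -(-68 - 1*(-9))/2 = -(-68 + 9)/2 = -½*(-59) = 59/2 ≈ 29.500)
41*(V + 127) = 41*(59/2 + 127) = 41*(313/2) = 12833/2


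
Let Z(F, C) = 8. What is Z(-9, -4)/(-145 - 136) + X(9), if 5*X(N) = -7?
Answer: -2007/1405 ≈ -1.4285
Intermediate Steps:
X(N) = -7/5 (X(N) = (⅕)*(-7) = -7/5)
Z(-9, -4)/(-145 - 136) + X(9) = 8/(-145 - 136) - 7/5 = 8/(-281) - 7/5 = 8*(-1/281) - 7/5 = -8/281 - 7/5 = -2007/1405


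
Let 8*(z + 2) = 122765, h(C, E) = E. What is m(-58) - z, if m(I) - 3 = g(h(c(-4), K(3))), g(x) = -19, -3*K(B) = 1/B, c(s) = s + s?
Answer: -122877/8 ≈ -15360.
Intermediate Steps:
c(s) = 2*s
K(B) = -1/(3*B)
z = 122749/8 (z = -2 + (⅛)*122765 = -2 + 122765/8 = 122749/8 ≈ 15344.)
m(I) = -16 (m(I) = 3 - 19 = -16)
m(-58) - z = -16 - 1*122749/8 = -16 - 122749/8 = -122877/8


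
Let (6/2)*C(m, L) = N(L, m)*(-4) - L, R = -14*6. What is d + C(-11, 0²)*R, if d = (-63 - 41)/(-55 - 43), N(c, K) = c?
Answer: 52/49 ≈ 1.0612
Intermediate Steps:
R = -84
d = 52/49 (d = -104/(-98) = -104*(-1/98) = 52/49 ≈ 1.0612)
C(m, L) = -5*L/3 (C(m, L) = (L*(-4) - L)/3 = (-4*L - L)/3 = (-5*L)/3 = -5*L/3)
d + C(-11, 0²)*R = 52/49 - 5/3*0²*(-84) = 52/49 - 5/3*0*(-84) = 52/49 + 0*(-84) = 52/49 + 0 = 52/49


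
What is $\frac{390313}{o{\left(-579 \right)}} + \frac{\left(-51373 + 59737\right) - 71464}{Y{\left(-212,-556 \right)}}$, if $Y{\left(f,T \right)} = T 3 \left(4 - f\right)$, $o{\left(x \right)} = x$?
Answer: $- \frac{11715712937}{17383896} \approx -673.94$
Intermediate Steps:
$Y{\left(f,T \right)} = 3 T \left(4 - f\right)$
$\frac{390313}{o{\left(-579 \right)}} + \frac{\left(-51373 + 59737\right) - 71464}{Y{\left(-212,-556 \right)}} = \frac{390313}{-579} + \frac{\left(-51373 + 59737\right) - 71464}{3 \left(-556\right) \left(4 - -212\right)} = 390313 \left(- \frac{1}{579}\right) + \frac{8364 - 71464}{3 \left(-556\right) \left(4 + 212\right)} = - \frac{390313}{579} - \frac{63100}{3 \left(-556\right) 216} = - \frac{390313}{579} - \frac{63100}{-360288} = - \frac{390313}{579} - - \frac{15775}{90072} = - \frac{390313}{579} + \frac{15775}{90072} = - \frac{11715712937}{17383896}$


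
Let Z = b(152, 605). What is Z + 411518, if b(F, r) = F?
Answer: 411670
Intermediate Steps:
Z = 152
Z + 411518 = 152 + 411518 = 411670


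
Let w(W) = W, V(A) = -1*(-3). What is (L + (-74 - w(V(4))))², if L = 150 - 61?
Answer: 144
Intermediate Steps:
V(A) = 3
L = 89
(L + (-74 - w(V(4))))² = (89 + (-74 - 1*3))² = (89 + (-74 - 3))² = (89 - 77)² = 12² = 144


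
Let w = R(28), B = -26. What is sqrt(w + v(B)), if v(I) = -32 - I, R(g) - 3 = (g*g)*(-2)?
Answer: I*sqrt(1571) ≈ 39.636*I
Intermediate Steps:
R(g) = 3 - 2*g**2 (R(g) = 3 + (g*g)*(-2) = 3 + g**2*(-2) = 3 - 2*g**2)
w = -1565 (w = 3 - 2*28**2 = 3 - 2*784 = 3 - 1568 = -1565)
sqrt(w + v(B)) = sqrt(-1565 + (-32 - 1*(-26))) = sqrt(-1565 + (-32 + 26)) = sqrt(-1565 - 6) = sqrt(-1571) = I*sqrt(1571)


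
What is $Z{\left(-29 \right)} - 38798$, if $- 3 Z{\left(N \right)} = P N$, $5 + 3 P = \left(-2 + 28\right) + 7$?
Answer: $- \frac{348370}{9} \approx -38708.0$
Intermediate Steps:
$P = \frac{28}{3}$ ($P = - \frac{5}{3} + \frac{\left(-2 + 28\right) + 7}{3} = - \frac{5}{3} + \frac{26 + 7}{3} = - \frac{5}{3} + \frac{1}{3} \cdot 33 = - \frac{5}{3} + 11 = \frac{28}{3} \approx 9.3333$)
$Z{\left(N \right)} = - \frac{28 N}{9}$ ($Z{\left(N \right)} = - \frac{\frac{28}{3} N}{3} = - \frac{28 N}{9}$)
$Z{\left(-29 \right)} - 38798 = \left(- \frac{28}{9}\right) \left(-29\right) - 38798 = \frac{812}{9} - 38798 = - \frac{348370}{9}$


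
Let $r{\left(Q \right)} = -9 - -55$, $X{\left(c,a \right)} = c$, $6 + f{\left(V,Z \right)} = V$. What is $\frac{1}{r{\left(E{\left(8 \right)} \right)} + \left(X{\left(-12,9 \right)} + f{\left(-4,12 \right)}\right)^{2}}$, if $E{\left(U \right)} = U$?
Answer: $\frac{1}{530} \approx 0.0018868$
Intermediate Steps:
$f{\left(V,Z \right)} = -6 + V$
$r{\left(Q \right)} = 46$ ($r{\left(Q \right)} = -9 + 55 = 46$)
$\frac{1}{r{\left(E{\left(8 \right)} \right)} + \left(X{\left(-12,9 \right)} + f{\left(-4,12 \right)}\right)^{2}} = \frac{1}{46 + \left(-12 - 10\right)^{2}} = \frac{1}{46 + \left(-22\right)^{2}} = \frac{1}{46 + 484} = \frac{1}{530}$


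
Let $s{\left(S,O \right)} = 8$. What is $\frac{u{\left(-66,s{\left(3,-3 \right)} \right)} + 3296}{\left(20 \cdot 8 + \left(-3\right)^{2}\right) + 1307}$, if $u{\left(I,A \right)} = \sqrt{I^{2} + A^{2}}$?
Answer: $\frac{824}{369} + \frac{\sqrt{1105}}{738} \approx 2.2781$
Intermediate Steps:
$u{\left(I,A \right)} = \sqrt{A^{2} + I^{2}}$
$\frac{u{\left(-66,s{\left(3,-3 \right)} \right)} + 3296}{\left(20 \cdot 8 + \left(-3\right)^{2}\right) + 1307} = \frac{\sqrt{8^{2} + \left(-66\right)^{2}} + 3296}{\left(20 \cdot 8 + \left(-3\right)^{2}\right) + 1307} = \frac{\sqrt{64 + 4356} + 3296}{\left(160 + 9\right) + 1307} = \frac{\sqrt{4420} + 3296}{169 + 1307} = \frac{2 \sqrt{1105} + 3296}{1476} = \left(3296 + 2 \sqrt{1105}\right) \frac{1}{1476} = \frac{824}{369} + \frac{\sqrt{1105}}{738}$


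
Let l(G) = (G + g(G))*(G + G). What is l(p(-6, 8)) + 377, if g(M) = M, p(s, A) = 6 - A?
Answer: 393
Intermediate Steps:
l(G) = 4*G**2 (l(G) = (G + G)*(G + G) = (2*G)*(2*G) = 4*G**2)
l(p(-6, 8)) + 377 = 4*(6 - 1*8)**2 + 377 = 4*(6 - 8)**2 + 377 = 4*(-2)**2 + 377 = 4*4 + 377 = 16 + 377 = 393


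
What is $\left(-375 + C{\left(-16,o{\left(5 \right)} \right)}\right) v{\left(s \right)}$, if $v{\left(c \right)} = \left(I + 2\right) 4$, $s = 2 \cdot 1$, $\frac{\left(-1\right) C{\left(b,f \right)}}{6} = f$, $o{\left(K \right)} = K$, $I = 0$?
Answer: $-3240$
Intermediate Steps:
$C{\left(b,f \right)} = - 6 f$
$s = 2$
$v{\left(c \right)} = 8$ ($v{\left(c \right)} = \left(0 + 2\right) 4 = 2 \cdot 4 = 8$)
$\left(-375 + C{\left(-16,o{\left(5 \right)} \right)}\right) v{\left(s \right)} = \left(-375 - 30\right) 8 = \left(-405\right) 8 = -3240$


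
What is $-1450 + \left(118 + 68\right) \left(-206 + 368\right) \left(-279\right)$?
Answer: $-8408278$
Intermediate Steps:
$-1450 + \left(118 + 68\right) \left(-206 + 368\right) \left(-279\right) = -1450 + 186 \cdot 162 \left(-279\right) = -1450 + 30132 \left(-279\right) = -1450 - 8406828 = -8408278$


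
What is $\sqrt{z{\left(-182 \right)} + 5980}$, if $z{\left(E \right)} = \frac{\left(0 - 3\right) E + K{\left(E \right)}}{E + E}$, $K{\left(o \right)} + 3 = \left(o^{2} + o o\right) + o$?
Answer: $\frac{\sqrt{192020101}}{182} \approx 76.138$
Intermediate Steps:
$K{\left(o \right)} = -3 + o + 2 o^{2}$ ($K{\left(o \right)} = -3 + \left(\left(o^{2} + o o\right) + o\right) = -3 + \left(\left(o^{2} + o^{2}\right) + o\right) = -3 + \left(2 o^{2} + o\right) = -3 + \left(o + 2 o^{2}\right) = -3 + o + 2 o^{2}$)
$z{\left(E \right)} = \frac{-3 - 2 E + 2 E^{2}}{2 E}$ ($z{\left(E \right)} = \frac{\left(0 - 3\right) E + \left(-3 + E + 2 E^{2}\right)}{E + E} = \frac{- 3 E + \left(-3 + E + 2 E^{2}\right)}{2 E} = \left(-3 - 2 E + 2 E^{2}\right) \frac{1}{2 E} = \frac{-3 - 2 E + 2 E^{2}}{2 E}$)
$\sqrt{z{\left(-182 \right)} + 5980} = \sqrt{\left(-1 - 182 - \frac{3}{2 \left(-182\right)}\right) + 5980} = \sqrt{\left(-1 - 182 - - \frac{3}{364}\right) + 5980} = \sqrt{\left(-1 - 182 + \frac{3}{364}\right) + 5980} = \sqrt{- \frac{66609}{364} + 5980} = \sqrt{\frac{2110111}{364}} = \frac{\sqrt{192020101}}{182}$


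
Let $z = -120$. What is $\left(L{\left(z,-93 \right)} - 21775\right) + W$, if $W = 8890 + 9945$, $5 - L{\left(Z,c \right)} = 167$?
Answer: $-3102$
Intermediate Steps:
$L{\left(Z,c \right)} = -162$ ($L{\left(Z,c \right)} = 5 - 167 = -162$)
$W = 18835$
$\left(L{\left(z,-93 \right)} - 21775\right) + W = \left(-162 - 21775\right) + 18835 = -21937 + 18835 = -3102$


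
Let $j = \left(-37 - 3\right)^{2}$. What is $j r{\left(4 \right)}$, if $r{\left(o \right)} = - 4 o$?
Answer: $-25600$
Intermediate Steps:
$j = 1600$ ($j = \left(-40\right)^{2} = 1600$)
$j r{\left(4 \right)} = 1600 \left(\left(-4\right) 4\right) = 1600 \left(-16\right) = -25600$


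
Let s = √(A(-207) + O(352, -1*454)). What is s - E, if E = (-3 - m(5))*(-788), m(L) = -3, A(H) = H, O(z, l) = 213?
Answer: √6 ≈ 2.4495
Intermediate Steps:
E = 0 (E = (-3 - 1*(-3))*(-788) = (-3 + 3)*(-788) = 0*(-788) = 0)
s = √6 (s = √(-207 + 213) = √6 ≈ 2.4495)
s - E = √6 - 1*0 = √6 + 0 = √6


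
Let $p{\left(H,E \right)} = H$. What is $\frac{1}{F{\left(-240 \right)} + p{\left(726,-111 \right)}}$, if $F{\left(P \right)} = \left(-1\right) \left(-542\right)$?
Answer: $\frac{1}{1268} \approx 0.00078864$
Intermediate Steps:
$F{\left(P \right)} = 542$
$\frac{1}{F{\left(-240 \right)} + p{\left(726,-111 \right)}} = \frac{1}{542 + 726} = \frac{1}{1268}$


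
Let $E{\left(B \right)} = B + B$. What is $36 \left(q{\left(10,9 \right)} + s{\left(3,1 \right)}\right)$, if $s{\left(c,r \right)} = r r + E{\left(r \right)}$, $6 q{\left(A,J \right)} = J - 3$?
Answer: $144$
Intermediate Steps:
$q{\left(A,J \right)} = - \frac{1}{2} + \frac{J}{6}$ ($q{\left(A,J \right)} = \frac{J - 3}{6} = \frac{-3 + J}{6} = - \frac{1}{2} + \frac{J}{6}$)
$E{\left(B \right)} = 2 B$
$s{\left(c,r \right)} = r^{2} + 2 r$ ($s{\left(c,r \right)} = r r + 2 r = r^{2} + 2 r$)
$36 \left(q{\left(10,9 \right)} + s{\left(3,1 \right)}\right) = 36 \left(\left(- \frac{1}{2} + \frac{1}{6} \cdot 9\right) + 1 \left(2 + 1\right)\right) = 36 \left(\left(- \frac{1}{2} + \frac{3}{2}\right) + 1 \cdot 3\right) = 36 \left(1 + 3\right) = 36 \cdot 4 = 144$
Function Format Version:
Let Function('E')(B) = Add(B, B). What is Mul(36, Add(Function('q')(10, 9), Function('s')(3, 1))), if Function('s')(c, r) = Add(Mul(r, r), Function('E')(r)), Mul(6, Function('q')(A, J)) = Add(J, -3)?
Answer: 144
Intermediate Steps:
Function('q')(A, J) = Add(Rational(-1, 2), Mul(Rational(1, 6), J)) (Function('q')(A, J) = Mul(Rational(1, 6), Add(J, -3)) = Mul(Rational(1, 6), Add(-3, J)) = Add(Rational(-1, 2), Mul(Rational(1, 6), J)))
Function('E')(B) = Mul(2, B)
Function('s')(c, r) = Add(Pow(r, 2), Mul(2, r)) (Function('s')(c, r) = Add(Mul(r, r), Mul(2, r)) = Add(Pow(r, 2), Mul(2, r)))
Mul(36, Add(Function('q')(10, 9), Function('s')(3, 1))) = Mul(36, Add(Add(Rational(-1, 2), Mul(Rational(1, 6), 9)), Mul(1, Add(2, 1)))) = Mul(36, Add(Add(Rational(-1, 2), Rational(3, 2)), Mul(1, 3))) = Mul(36, Add(1, 3)) = Mul(36, 4) = 144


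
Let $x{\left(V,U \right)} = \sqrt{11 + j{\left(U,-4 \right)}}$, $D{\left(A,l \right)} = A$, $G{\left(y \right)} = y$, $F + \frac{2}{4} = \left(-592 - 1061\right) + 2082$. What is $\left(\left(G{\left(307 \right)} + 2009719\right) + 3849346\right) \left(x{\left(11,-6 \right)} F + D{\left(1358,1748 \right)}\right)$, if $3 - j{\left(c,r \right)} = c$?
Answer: $7957027176 + 5021481804 \sqrt{5} \approx 1.9185 \cdot 10^{10}$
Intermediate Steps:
$F = \frac{857}{2}$ ($F = - \frac{1}{2} + \left(\left(-592 - 1061\right) + 2082\right) = - \frac{1}{2} + \left(-1653 + 2082\right) = - \frac{1}{2} + 429 = \frac{857}{2} \approx 428.5$)
$j{\left(c,r \right)} = 3 - c$
$x{\left(V,U \right)} = \sqrt{14 - U}$ ($x{\left(V,U \right)} = \sqrt{11 - \left(-3 + U\right)} = \sqrt{14 - U}$)
$\left(\left(G{\left(307 \right)} + 2009719\right) + 3849346\right) \left(x{\left(11,-6 \right)} F + D{\left(1358,1748 \right)}\right) = \left(\left(307 + 2009719\right) + 3849346\right) \left(\sqrt{14 - -6} \cdot \frac{857}{2} + 1358\right) = \left(2010026 + 3849346\right) \left(\sqrt{14 + 6} \cdot \frac{857}{2} + 1358\right) = 5859372 \left(\sqrt{20} \cdot \frac{857}{2} + 1358\right) = 5859372 \left(2 \sqrt{5} \cdot \frac{857}{2} + 1358\right) = 5859372 \left(857 \sqrt{5} + 1358\right) = 5859372 \left(1358 + 857 \sqrt{5}\right) = 7957027176 + 5021481804 \sqrt{5}$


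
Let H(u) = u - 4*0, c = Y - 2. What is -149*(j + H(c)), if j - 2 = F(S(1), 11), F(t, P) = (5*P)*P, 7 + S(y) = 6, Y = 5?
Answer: -90890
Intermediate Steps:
S(y) = -1 (S(y) = -7 + 6 = -1)
c = 3 (c = 5 - 2 = 3)
H(u) = u (H(u) = u + 0 = u)
F(t, P) = 5*P²
j = 607 (j = 2 + 5*11² = 2 + 5*121 = 2 + 605 = 607)
-149*(j + H(c)) = -149*(607 + 3) = -149*610 = -90890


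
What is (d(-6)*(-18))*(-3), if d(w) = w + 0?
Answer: -324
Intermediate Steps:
d(w) = w
(d(-6)*(-18))*(-3) = -6*(-18)*(-3) = 108*(-3) = -324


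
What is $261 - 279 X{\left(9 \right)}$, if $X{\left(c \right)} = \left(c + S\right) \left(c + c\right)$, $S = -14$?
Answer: $25371$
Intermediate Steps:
$X{\left(c \right)} = 2 c \left(-14 + c\right)$ ($X{\left(c \right)} = \left(c - 14\right) \left(c + c\right) = \left(-14 + c\right) 2 c = 2 c \left(-14 + c\right)$)
$261 - 279 X{\left(9 \right)} = 261 - 279 \cdot 2 \cdot 9 \left(-14 + 9\right) = 261 - 279 \cdot 2 \cdot 9 \left(-5\right) = 261 - -25110 = 261 + 25110 = 25371$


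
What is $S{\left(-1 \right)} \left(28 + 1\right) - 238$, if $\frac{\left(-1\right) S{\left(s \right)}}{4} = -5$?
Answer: $342$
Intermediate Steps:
$S{\left(s \right)} = 20$ ($S{\left(s \right)} = \left(-4\right) \left(-5\right) = 20$)
$S{\left(-1 \right)} \left(28 + 1\right) - 238 = 20 \left(28 + 1\right) - 238 = 20 \cdot 29 - 238 = 580 - 238 = 342$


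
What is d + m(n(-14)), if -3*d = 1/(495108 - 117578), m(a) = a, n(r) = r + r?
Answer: -31712521/1132590 ≈ -28.000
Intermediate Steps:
n(r) = 2*r
d = -1/1132590 (d = -1/(3*(495108 - 117578)) = -⅓/377530 = -⅓*1/377530 = -1/1132590 ≈ -8.8293e-7)
d + m(n(-14)) = -1/1132590 + 2*(-14) = -1/1132590 - 28 = -31712521/1132590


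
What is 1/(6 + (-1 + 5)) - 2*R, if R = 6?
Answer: -119/10 ≈ -11.900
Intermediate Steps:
1/(6 + (-1 + 5)) - 2*R = 1/(6 + (-1 + 5)) - 2*6 = 1/(6 + 4) - 12 = 1/10 - 12 = ⅒ - 12 = -119/10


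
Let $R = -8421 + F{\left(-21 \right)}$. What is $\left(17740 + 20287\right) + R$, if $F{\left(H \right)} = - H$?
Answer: $29627$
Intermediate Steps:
$R = -8400$ ($R = -8421 - -21 = -8421 + 21 = -8400$)
$\left(17740 + 20287\right) + R = \left(17740 + 20287\right) - 8400 = 38027 - 8400 = 29627$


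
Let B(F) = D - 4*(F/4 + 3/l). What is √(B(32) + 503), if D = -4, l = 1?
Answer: √455 ≈ 21.331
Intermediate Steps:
B(F) = -16 - F (B(F) = -4 - 4*(F/4 + 3/1) = -4 - 4*(F*(¼) + 3*1) = -4 - 4*(F/4 + 3) = -4 - 4*(3 + F/4) = -4 + (-12 - F) = -16 - F)
√(B(32) + 503) = √((-16 - 1*32) + 503) = √((-16 - 32) + 503) = √(-48 + 503) = √455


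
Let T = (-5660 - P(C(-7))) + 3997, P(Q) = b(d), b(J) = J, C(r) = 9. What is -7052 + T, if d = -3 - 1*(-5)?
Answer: -8717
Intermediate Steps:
d = 2 (d = -3 + 5 = 2)
P(Q) = 2
T = -1665 (T = (-5660 - 1*2) + 3997 = (-5660 - 2) + 3997 = -5662 + 3997 = -1665)
-7052 + T = -7052 - 1665 = -8717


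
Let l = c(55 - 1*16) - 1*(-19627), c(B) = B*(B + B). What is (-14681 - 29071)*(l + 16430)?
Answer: -1710659448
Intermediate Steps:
c(B) = 2*B² (c(B) = B*(2*B) = 2*B²)
l = 22669 (l = 2*(55 - 1*16)² - 1*(-19627) = 2*(55 - 16)² + 19627 = 2*39² + 19627 = 2*1521 + 19627 = 3042 + 19627 = 22669)
(-14681 - 29071)*(l + 16430) = (-14681 - 29071)*(22669 + 16430) = -43752*39099 = -1710659448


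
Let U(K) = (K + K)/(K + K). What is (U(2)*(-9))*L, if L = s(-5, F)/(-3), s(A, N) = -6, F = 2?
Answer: -18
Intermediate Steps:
L = 2 (L = -6/(-3) = -6*(-⅓) = 2)
U(K) = 1 (U(K) = (2*K)/((2*K)) = (2*K)*(1/(2*K)) = 1)
(U(2)*(-9))*L = (1*(-9))*2 = -9*2 = -18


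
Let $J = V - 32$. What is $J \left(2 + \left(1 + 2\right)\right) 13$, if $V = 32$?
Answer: $0$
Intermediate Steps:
$J = 0$ ($J = 32 - 32 = 0$)
$J \left(2 + \left(1 + 2\right)\right) 13 = 0 \left(2 + \left(1 + 2\right)\right) 13 = 0 \left(2 + 3\right) 13 = 0 \cdot 5 \cdot 13 = 0 \cdot 65 = 0$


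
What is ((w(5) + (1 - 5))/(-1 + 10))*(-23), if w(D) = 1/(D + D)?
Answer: 299/30 ≈ 9.9667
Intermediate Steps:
w(D) = 1/(2*D)
((w(5) + (1 - 5))/(-1 + 10))*(-23) = (((½)/5 + (1 - 5))/(-1 + 10))*(-23) = (((½)*(⅕) - 4)/9)*(-23) = ((⅒ - 4)*(⅑))*(-23) = -39/10*⅑*(-23) = -13/30*(-23) = 299/30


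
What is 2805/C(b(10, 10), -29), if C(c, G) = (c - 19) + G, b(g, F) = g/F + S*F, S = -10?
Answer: -935/49 ≈ -19.082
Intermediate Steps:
b(g, F) = -10*F + g/F (b(g, F) = g/F - 10*F = -10*F + g/F)
C(c, G) = -19 + G + c (C(c, G) = (-19 + c) + G = -19 + G + c)
2805/C(b(10, 10), -29) = 2805/(-19 - 29 + (-10*10 + 10/10)) = 2805/(-19 - 29 + (-100 + 10*(⅒))) = 2805/(-19 - 29 + (-100 + 1)) = 2805/(-19 - 29 - 99) = 2805/(-147) = 2805*(-1/147) = -935/49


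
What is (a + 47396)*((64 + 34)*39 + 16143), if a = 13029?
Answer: 1206385125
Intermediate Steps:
(a + 47396)*((64 + 34)*39 + 16143) = (13029 + 47396)*((64 + 34)*39 + 16143) = 60425*(98*39 + 16143) = 60425*(3822 + 16143) = 60425*19965 = 1206385125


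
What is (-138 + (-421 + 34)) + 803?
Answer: 278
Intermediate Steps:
(-138 + (-421 + 34)) + 803 = (-138 - 387) + 803 = -525 + 803 = 278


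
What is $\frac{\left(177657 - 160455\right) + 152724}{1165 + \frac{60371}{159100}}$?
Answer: $\frac{9011742200}{61803957} \approx 145.81$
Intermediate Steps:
$\frac{\left(177657 - 160455\right) + 152724}{1165 + \frac{60371}{159100}} = \frac{17202 + 152724}{1165 + 60371 \cdot \frac{1}{159100}} = \frac{169926}{1165 + \frac{60371}{159100}} = \frac{169926}{\frac{185411871}{159100}} = 169926 \cdot \frac{159100}{185411871} = \frac{9011742200}{61803957}$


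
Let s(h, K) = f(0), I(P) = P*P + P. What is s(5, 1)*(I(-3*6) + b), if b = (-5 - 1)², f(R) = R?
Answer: 0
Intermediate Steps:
I(P) = P + P² (I(P) = P² + P = P + P²)
b = 36 (b = (-6)² = 36)
s(h, K) = 0
s(5, 1)*(I(-3*6) + b) = 0*((-3*6)*(1 - 3*6) + 36) = 0*(-18*(1 - 18) + 36) = 0*(-18*(-17) + 36) = 0*(306 + 36) = 0*342 = 0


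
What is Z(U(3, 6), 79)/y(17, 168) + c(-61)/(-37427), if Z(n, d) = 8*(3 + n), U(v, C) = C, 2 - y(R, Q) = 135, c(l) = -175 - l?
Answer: -2679582/4977791 ≈ -0.53831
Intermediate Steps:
y(R, Q) = -133 (y(R, Q) = 2 - 1*135 = 2 - 135 = -133)
Z(n, d) = 24 + 8*n
Z(U(3, 6), 79)/y(17, 168) + c(-61)/(-37427) = (24 + 8*6)/(-133) + (-175 - 1*(-61))/(-37427) = (24 + 48)*(-1/133) + (-175 + 61)*(-1/37427) = 72*(-1/133) - 114*(-1/37427) = -72/133 + 114/37427 = -2679582/4977791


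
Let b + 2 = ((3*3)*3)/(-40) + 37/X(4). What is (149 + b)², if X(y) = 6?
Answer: 334853401/14400 ≈ 23254.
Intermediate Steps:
b = 419/120 (b = -2 + (((3*3)*3)/(-40) + 37/6) = -2 + ((9*3)*(-1/40) + 37*(⅙)) = -2 + (27*(-1/40) + 37/6) = -2 + (-27/40 + 37/6) = -2 + 659/120 = 419/120 ≈ 3.4917)
(149 + b)² = (149 + 419/120)² = (18299/120)² = 334853401/14400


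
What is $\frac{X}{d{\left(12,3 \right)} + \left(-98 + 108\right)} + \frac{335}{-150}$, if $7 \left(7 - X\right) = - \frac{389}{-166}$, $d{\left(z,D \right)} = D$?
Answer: $- \frac{194938}{113295} \approx -1.7206$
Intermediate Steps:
$X = \frac{7745}{1162}$ ($X = 7 - \frac{\left(-389\right) \frac{1}{-166}}{7} = 7 - \frac{\left(-389\right) \left(- \frac{1}{166}\right)}{7} = 7 - \frac{389}{1162} = \frac{7745}{1162} \approx 6.6652$)
$\frac{X}{d{\left(12,3 \right)} + \left(-98 + 108\right)} + \frac{335}{-150} = \frac{7745}{1162 \left(3 + \left(-98 + 108\right)\right)} + \frac{335}{-150} = \frac{7745}{1162 \left(3 + 10\right)} + 335 \left(- \frac{1}{150}\right) = \frac{7745}{1162 \cdot 13} - \frac{67}{30} = \frac{7745}{1162} \cdot \frac{1}{13} - \frac{67}{30} = \frac{7745}{15106} - \frac{67}{30} = - \frac{194938}{113295}$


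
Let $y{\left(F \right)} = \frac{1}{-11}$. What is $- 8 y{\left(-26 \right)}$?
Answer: $\frac{8}{11} \approx 0.72727$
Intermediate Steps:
$y{\left(F \right)} = - \frac{1}{11}$
$- 8 y{\left(-26 \right)} = \left(-8\right) \left(- \frac{1}{11}\right) = \frac{8}{11}$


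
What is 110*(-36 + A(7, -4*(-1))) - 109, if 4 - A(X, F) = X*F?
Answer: -6709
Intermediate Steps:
A(X, F) = 4 - F*X (A(X, F) = 4 - X*F = 4 - F*X)
110*(-36 + A(7, -4*(-1))) - 109 = 110*(-36 + (4 - 1*(-4*(-1))*7)) - 109 = 110*(-36 + (4 - 1*4*7)) - 109 = 110*(-36 + (4 - 28)) - 109 = 110*(-36 - 24) - 109 = 110*(-60) - 109 = -6600 - 109 = -6709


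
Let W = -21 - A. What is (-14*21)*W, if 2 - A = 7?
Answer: 4704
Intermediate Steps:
A = -5 (A = 2 - 1*7 = 2 - 7 = -5)
W = -16 (W = -21 - 1*(-5) = -21 + 5 = -16)
(-14*21)*W = -14*21*(-16) = -294*(-16) = 4704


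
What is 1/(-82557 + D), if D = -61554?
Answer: -1/144111 ≈ -6.9391e-6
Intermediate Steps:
1/(-82557 + D) = 1/(-82557 - 61554) = 1/(-144111) = -1/144111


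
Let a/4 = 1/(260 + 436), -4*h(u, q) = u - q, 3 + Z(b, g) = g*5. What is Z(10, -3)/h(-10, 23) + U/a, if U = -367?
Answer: -702462/11 ≈ -63860.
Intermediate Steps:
Z(b, g) = -3 + 5*g (Z(b, g) = -3 + g*5 = -3 + 5*g)
h(u, q) = -u/4 + q/4 (h(u, q) = -(u - q)/4 = -u/4 + q/4)
a = 1/174 (a = 4/(260 + 436) = 4/696 = 4*(1/696) = 1/174 ≈ 0.0057471)
Z(10, -3)/h(-10, 23) + U/a = (-3 + 5*(-3))/(-¼*(-10) + (¼)*23) - 367/1/174 = (-3 - 15)/(5/2 + 23/4) - 367*174 = -18/33/4 - 63858 = -18*4/33 - 63858 = -24/11 - 63858 = -702462/11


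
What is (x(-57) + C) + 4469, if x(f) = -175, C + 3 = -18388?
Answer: -14097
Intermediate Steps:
C = -18391 (C = -3 - 18388 = -18391)
(x(-57) + C) + 4469 = (-175 - 18391) + 4469 = -18566 + 4469 = -14097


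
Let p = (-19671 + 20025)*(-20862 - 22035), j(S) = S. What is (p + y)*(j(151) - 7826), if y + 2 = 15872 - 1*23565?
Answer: 116608063275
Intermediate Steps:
y = -7695 (y = -2 + (15872 - 1*23565) = -2 + (15872 - 23565) = -2 - 7693 = -7695)
p = -15185538 (p = 354*(-42897) = -15185538)
(p + y)*(j(151) - 7826) = (-15185538 - 7695)*(151 - 7826) = -15193233*(-7675) = 116608063275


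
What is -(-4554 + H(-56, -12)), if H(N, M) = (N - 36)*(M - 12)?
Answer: 2346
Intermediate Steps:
H(N, M) = (-36 + N)*(-12 + M)
-(-4554 + H(-56, -12)) = -(-4554 + (432 - 36*(-12) - 12*(-56) - 12*(-56))) = -(-4554 + (432 + 432 + 672 + 672)) = -(-4554 + 2208) = -1*(-2346) = 2346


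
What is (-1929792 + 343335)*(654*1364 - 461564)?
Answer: -682957046844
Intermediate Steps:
(-1929792 + 343335)*(654*1364 - 461564) = -1586457*(892056 - 461564) = -1586457*430492 = -682957046844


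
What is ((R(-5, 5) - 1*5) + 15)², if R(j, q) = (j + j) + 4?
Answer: 16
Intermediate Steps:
R(j, q) = 4 + 2*j (R(j, q) = 2*j + 4 = 4 + 2*j)
((R(-5, 5) - 1*5) + 15)² = (((4 + 2*(-5)) - 1*5) + 15)² = (((4 - 10) - 5) + 15)² = ((-6 - 5) + 15)² = (-11 + 15)² = 4² = 16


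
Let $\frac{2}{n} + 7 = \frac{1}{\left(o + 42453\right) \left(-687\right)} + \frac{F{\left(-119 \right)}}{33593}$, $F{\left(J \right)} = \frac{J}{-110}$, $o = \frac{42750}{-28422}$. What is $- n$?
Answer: $\frac{24309459369212160}{85082716782001091} \approx 0.28572$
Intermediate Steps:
$o = - \frac{2375}{1579}$ ($o = 42750 \left(- \frac{1}{28422}\right) = - \frac{2375}{1579} \approx -1.5041$)
$F{\left(J \right)} = - \frac{J}{110}$ ($F{\left(J \right)} = J \left(- \frac{1}{110}\right) = - \frac{J}{110}$)
$n = - \frac{24309459369212160}{85082716782001091}$ ($n = \frac{2}{-7 + \left(\frac{1}{\left(- \frac{2375}{1579} + 42453\right) \left(-687\right)} + \frac{\left(- \frac{1}{110}\right) \left(-119\right)}{33593}\right)} = \frac{2}{-7 + \left(\frac{1}{\frac{67030912}{1579}} \left(- \frac{1}{687}\right) + \frac{119}{110} \cdot \frac{1}{33593}\right)} = \frac{2}{-7 + \left(\frac{1579}{67030912} \left(- \frac{1}{687}\right) + \frac{17}{527890}\right)} = \frac{2}{-7 + \left(- \frac{1579}{46050236544} + \frac{17}{527890}\right)} = \frac{2}{-7 + \frac{391010241469}{12154729684606080}} = \frac{2}{- \frac{85082716782001091}{12154729684606080}} = 2 \left(- \frac{12154729684606080}{85082716782001091}\right) = - \frac{24309459369212160}{85082716782001091} \approx -0.28572$)
$- n = \left(-1\right) \left(- \frac{24309459369212160}{85082716782001091}\right) = \frac{24309459369212160}{85082716782001091}$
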